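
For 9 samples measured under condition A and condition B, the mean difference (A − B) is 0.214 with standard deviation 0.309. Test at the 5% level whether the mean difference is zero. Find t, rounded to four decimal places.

2.0777

H0: μ_d = 0; H1: μ_d ≠ 0 (paired t-test on the differences, two-sided).
t = d̄/(s_d/√n) = 0.214/(0.309/√9) = 2.0777
df = n − 1 = 8
Two-sided p-value ≈ 0.071
Since p ≈ 0.071 > α = 0.05, fail to reject H0; the data do not provide sufficient evidence against H0.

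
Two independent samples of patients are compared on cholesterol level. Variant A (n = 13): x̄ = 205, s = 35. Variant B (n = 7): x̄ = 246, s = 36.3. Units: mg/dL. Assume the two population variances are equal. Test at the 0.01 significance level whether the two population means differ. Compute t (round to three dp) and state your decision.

t = -2.468; fail to reject H0

Let group 1 = variant A, group 2 = variant B. H0: μ_1 = μ_2; H1: μ_1 ≠ μ_2 (two-sample pooled-variance t-test, two-sided).
s_p² = [(13−1)·35² + (7−1)·36.3²]/(13+7−2) = 1255.9
t = (205 − 246)/√[1255.9·(1/13 + 1/7)] = -2.468
df = n₁ + n₂ − 2 = 18
Two-sided p-value ≈ 0.024
Since p ≈ 0.024 > α = 0.01, fail to reject H0; the data do not provide sufficient evidence against H0.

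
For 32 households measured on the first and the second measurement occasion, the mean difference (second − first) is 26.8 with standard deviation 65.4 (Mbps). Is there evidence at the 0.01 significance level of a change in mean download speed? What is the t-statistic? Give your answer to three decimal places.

H0: μ_d = 0; H1: μ_d ≠ 0 (paired t-test on the differences, two-sided).
t = d̄/(s_d/√n) = 26.8/(65.4/√32) = 2.318
df = n − 1 = 31
Two-sided p-value ≈ 0.027
Since p ≈ 0.027 > α = 0.01, fail to reject H0; the evidence is not statistically significant.

2.318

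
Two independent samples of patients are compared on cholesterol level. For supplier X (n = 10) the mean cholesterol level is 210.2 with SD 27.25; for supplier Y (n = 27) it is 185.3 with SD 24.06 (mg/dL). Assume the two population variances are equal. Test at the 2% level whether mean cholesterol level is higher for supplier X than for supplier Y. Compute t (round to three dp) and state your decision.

Let group 1 = supplier X, group 2 = supplier Y. H0: μ_1 = μ_2; H1: μ_1 > μ_2 (two-sample pooled-variance t-test, right-tailed).
s_p² = [(10−1)·27.25² + (27−1)·24.06²]/(10+27−2) = 620.972
t = (210.2 − 185.3)/√[620.972·(1/10 + 1/27)] = 2.699
df = n₁ + n₂ − 2 = 35
p-value = P(T ≥ 2.699) ≈ 0.005
Since p ≈ 0.005 < α = 0.02, reject H0; the evidence is statistically significant.

t = 2.699; reject H0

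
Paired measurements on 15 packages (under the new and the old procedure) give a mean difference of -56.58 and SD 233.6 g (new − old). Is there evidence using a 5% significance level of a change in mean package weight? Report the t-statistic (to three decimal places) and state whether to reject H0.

H0: μ_d = 0; H1: μ_d ≠ 0 (paired t-test on the differences, two-sided).
t = d̄/(s_d/√n) = -56.58/(233.6/√15) = -0.938
df = n − 1 = 14
Two-sided p-value ≈ 0.3641
Since p ≈ 0.3641 > α = 0.05, fail to reject H0; the data do not provide sufficient evidence against H0.

t = -0.938; fail to reject H0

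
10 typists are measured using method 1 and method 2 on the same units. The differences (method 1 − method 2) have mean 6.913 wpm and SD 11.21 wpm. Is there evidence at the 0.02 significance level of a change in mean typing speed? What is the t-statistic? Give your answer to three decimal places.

1.950

H0: μ_d = 0; H1: μ_d ≠ 0 (paired t-test on the differences, two-sided).
t = d̄/(s_d/√n) = 6.913/(11.21/√10) = 1.950
df = n − 1 = 9
Two-sided p-value ≈ 0.083
Since p ≈ 0.083 > α = 0.02, fail to reject H0; the evidence is not statistically significant.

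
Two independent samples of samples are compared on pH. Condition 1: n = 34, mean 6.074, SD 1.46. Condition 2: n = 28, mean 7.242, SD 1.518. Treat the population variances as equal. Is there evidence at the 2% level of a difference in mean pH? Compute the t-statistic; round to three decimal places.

Let group 1 = condition 1, group 2 = condition 2. H0: μ_1 = μ_2; H1: μ_1 ≠ μ_2 (two-sample pooled-variance t-test, two-sided).
s_p² = [(34−1)·1.46² + (28−1)·1.518²]/(34+28−2) = 2.20933
t = (6.074 − 7.242)/√[2.20933·(1/34 + 1/28)] = -3.079
df = n₁ + n₂ − 2 = 60
Two-sided p-value ≈ 0.0031
Since p ≈ 0.0031 < α = 0.02, reject H0; the data support H1.

-3.079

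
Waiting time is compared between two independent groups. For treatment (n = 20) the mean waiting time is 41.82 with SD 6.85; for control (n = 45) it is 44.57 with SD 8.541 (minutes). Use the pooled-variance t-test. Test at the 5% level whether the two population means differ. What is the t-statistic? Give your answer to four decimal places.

Let group 1 = treatment, group 2 = control. H0: μ_1 = μ_2; H1: μ_1 ≠ μ_2 (two-sample pooled-variance t-test, two-sided).
s_p² = [(20−1)·6.85² + (45−1)·8.541²]/(20+45−2) = 65.0995
t = (41.82 − 44.57)/√[65.0995·(1/20 + 1/45)] = -1.2683
df = n₁ + n₂ − 2 = 63
Two-sided p-value ≈ 0.209
Since p ≈ 0.209 > α = 0.05, fail to reject H0; the evidence is not statistically significant.

-1.2683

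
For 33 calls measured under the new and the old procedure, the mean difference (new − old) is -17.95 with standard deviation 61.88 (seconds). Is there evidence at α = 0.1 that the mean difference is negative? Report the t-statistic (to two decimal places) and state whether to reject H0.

H0: μ_d = 0; H1: μ_d < 0 (paired t-test on the differences, left-tailed).
t = d̄/(s_d/√n) = -17.95/(61.88/√33) = -1.67
df = n − 1 = 32
p-value = P(T ≤ -1.67) ≈ 0.053
Since p ≈ 0.053 < α = 0.1, reject H0; the evidence is statistically significant.

t = -1.67; reject H0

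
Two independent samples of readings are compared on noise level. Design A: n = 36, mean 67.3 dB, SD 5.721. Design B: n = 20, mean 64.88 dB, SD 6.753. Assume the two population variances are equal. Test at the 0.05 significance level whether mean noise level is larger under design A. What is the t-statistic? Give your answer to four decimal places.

1.4216

Let group 1 = design A, group 2 = design B. H0: μ_1 = μ_2; H1: μ_1 > μ_2 (two-sample pooled-variance t-test, right-tailed).
s_p² = [(36−1)·5.721² + (20−1)·6.753²]/(36+20−2) = 37.2593
t = (67.3 − 64.88)/√[37.2593·(1/36 + 1/20)] = 1.4216
df = n₁ + n₂ − 2 = 54
p-value = P(T ≥ 1.4216) ≈ 0.0804
Since p ≈ 0.0804 > α = 0.05, fail to reject H0; the data do not provide sufficient evidence against H0.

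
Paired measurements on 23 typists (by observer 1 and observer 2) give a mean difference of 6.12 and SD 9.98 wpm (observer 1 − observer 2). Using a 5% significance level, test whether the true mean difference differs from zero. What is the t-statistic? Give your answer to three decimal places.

H0: μ_d = 0; H1: μ_d ≠ 0 (paired t-test on the differences, two-sided).
t = d̄/(s_d/√n) = 6.12/(9.98/√23) = 2.941
df = n − 1 = 22
Two-sided p-value ≈ 0.008
Since p ≈ 0.008 < α = 0.05, reject H0; the evidence is statistically significant.

2.941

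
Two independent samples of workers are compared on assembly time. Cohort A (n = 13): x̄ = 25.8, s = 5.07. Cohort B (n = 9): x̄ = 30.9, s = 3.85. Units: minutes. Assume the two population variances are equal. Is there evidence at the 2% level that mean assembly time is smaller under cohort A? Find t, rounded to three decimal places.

-2.545

Let group 1 = cohort A, group 2 = cohort B. H0: μ_1 = μ_2; H1: μ_1 < μ_2 (two-sample pooled-variance t-test, left-tailed).
s_p² = [(13−1)·5.07² + (9−1)·3.85²]/(13+9−2) = 21.3519
t = (25.8 − 30.9)/√[21.3519·(1/13 + 1/9)] = -2.545
df = n₁ + n₂ − 2 = 20
p-value = P(T ≤ -2.545) ≈ 0.010
Since p ≈ 0.010 < α = 0.02, reject H0; the evidence is statistically significant.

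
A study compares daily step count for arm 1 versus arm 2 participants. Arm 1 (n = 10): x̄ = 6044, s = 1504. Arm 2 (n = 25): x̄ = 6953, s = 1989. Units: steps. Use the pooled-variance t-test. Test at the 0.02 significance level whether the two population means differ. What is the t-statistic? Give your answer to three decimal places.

Let group 1 = arm 1, group 2 = arm 2. H0: μ_1 = μ_2; H1: μ_1 ≠ μ_2 (two-sample pooled-variance t-test, two-sided).
s_p² = [(10−1)·1504² + (25−1)·1989²]/(10+25−2) = 3494090
t = (6044 − 6953)/√[3494090·(1/10 + 1/25)] = -1.300
df = n₁ + n₂ − 2 = 33
Two-sided p-value ≈ 0.2027
Since p ≈ 0.2027 > α = 0.02, fail to reject H0; the data do not provide sufficient evidence against H0.

-1.300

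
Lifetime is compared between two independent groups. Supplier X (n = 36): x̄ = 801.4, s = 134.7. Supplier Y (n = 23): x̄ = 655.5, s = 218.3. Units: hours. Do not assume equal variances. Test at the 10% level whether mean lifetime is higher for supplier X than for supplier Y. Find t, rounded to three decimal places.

2.875

Let group 1 = supplier X, group 2 = supplier Y. H0: μ_1 = μ_2; H1: μ_1 > μ_2 (Welch's two-sample t-test, right-tailed).
t = (x̄_1 − x̄_2)/√(s_1²/n_1 + s_2²/n_2) = (801.4 − 655.5)/√(134.7²/36 + 218.3²/23) = 2.875
Welch–Satterthwaite df ≈ 32.79
p-value = P(T ≥ 2.875) ≈ 0.004
Since p ≈ 0.004 < α = 0.1, reject H0; the evidence is statistically significant.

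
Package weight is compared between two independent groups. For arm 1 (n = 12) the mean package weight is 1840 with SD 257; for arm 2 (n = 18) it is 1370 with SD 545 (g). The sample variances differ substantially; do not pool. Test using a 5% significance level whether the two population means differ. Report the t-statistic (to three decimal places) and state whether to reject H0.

Let group 1 = arm 1, group 2 = arm 2. H0: μ_1 = μ_2; H1: μ_1 ≠ μ_2 (Welch's two-sample t-test, two-sided).
t = (x̄_1 − x̄_2)/√(s_1²/n_1 + s_2²/n_2) = (1840 − 1370)/√(257²/12 + 545²/18) = 3.168
Welch–Satterthwaite df ≈ 25.80
Two-sided p-value ≈ 0.004
Since p ≈ 0.004 < α = 0.05, reject H0; the data support H1.

t = 3.168; reject H0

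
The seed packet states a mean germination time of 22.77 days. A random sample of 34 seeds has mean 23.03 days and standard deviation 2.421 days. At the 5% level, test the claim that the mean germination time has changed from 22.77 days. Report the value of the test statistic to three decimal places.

0.626

H0: μ = 22.77; H1: μ ≠ 22.77 (one-sample t-test, two-sided).
t = (x̄ − μ₀)/(s/√n) = (23.03 − 22.77)/(2.421/√34) = 0.626
df = n − 1 = 33
Two-sided p-value ≈ 0.5355
Since p ≈ 0.5355 > α = 0.05, fail to reject H0; the evidence is not statistically significant.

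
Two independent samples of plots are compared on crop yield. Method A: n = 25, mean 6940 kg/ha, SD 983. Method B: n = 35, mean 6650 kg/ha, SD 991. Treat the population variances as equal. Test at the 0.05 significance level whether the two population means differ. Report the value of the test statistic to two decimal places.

1.12

Let group 1 = method A, group 2 = method B. H0: μ_1 = μ_2; H1: μ_1 ≠ μ_2 (two-sample pooled-variance t-test, two-sided).
s_p² = [(25−1)·983² + (35−1)·991²]/(25+35−2) = 975546
t = (6940 − 6650)/√[975546·(1/25 + 1/35)] = 1.12
df = n₁ + n₂ − 2 = 58
Two-sided p-value ≈ 0.267
Since p ≈ 0.267 > α = 0.05, fail to reject H0; the evidence is not statistically significant.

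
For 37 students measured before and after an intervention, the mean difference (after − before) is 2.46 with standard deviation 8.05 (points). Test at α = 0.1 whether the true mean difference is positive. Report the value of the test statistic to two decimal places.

H0: μ_d = 0; H1: μ_d > 0 (paired t-test on the differences, right-tailed).
t = d̄/(s_d/√n) = 2.46/(8.05/√37) = 1.86
df = n − 1 = 36
p-value = P(T ≥ 1.86) ≈ 0.036
Since p ≈ 0.036 < α = 0.1, reject H0; the data support H1.

1.86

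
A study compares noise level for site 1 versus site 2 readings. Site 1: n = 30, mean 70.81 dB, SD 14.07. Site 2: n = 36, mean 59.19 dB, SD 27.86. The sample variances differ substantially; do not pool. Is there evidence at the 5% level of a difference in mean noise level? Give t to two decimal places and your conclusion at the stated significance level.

t = 2.19; reject H0

Let group 1 = site 1, group 2 = site 2. H0: μ_1 = μ_2; H1: μ_1 ≠ μ_2 (Welch's two-sample t-test, two-sided).
t = (x̄_1 − x̄_2)/√(s_1²/n_1 + s_2²/n_2) = (70.81 − 59.19)/√(14.07²/30 + 27.86²/36) = 2.19
Welch–Satterthwaite df ≈ 53.64
Two-sided p-value ≈ 0.0329
Since p ≈ 0.0329 < α = 0.05, reject H0; the evidence is statistically significant.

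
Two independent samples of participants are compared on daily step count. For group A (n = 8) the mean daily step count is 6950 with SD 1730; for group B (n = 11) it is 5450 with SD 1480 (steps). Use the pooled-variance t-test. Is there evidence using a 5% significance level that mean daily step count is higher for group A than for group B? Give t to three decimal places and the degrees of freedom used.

t = 2.033, df = 17

Let group 1 = group A, group 2 = group B. H0: μ_1 = μ_2; H1: μ_1 > μ_2 (two-sample pooled-variance t-test, right-tailed).
s_p² = [(8−1)·1730² + (11−1)·1480²]/(8+11−2) = 2520840
t = (6950 − 5450)/√[2520840·(1/8 + 1/11)] = 2.033
df = n₁ + n₂ − 2 = 17
p-value = P(T ≥ 2.033) ≈ 0.0290
Since p ≈ 0.0290 < α = 0.05, reject H0; the data support H1.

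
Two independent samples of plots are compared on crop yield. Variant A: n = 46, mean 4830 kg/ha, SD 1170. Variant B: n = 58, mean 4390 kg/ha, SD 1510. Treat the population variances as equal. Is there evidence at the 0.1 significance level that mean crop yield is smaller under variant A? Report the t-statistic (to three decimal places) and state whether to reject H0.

t = 1.626; fail to reject H0

Let group 1 = variant A, group 2 = variant B. H0: μ_1 = μ_2; H1: μ_1 < μ_2 (two-sample pooled-variance t-test, left-tailed).
s_p² = [(46−1)·1170² + (58−1)·1510²]/(46+58−2) = 1878100
t = (4830 − 4390)/√[1878100·(1/46 + 1/58)] = 1.626
df = n₁ + n₂ − 2 = 102
p-value = P(T ≤ 1.626) ≈ 0.947
Since p ≈ 0.947 > α = 0.1, fail to reject H0; the data do not provide sufficient evidence against H0.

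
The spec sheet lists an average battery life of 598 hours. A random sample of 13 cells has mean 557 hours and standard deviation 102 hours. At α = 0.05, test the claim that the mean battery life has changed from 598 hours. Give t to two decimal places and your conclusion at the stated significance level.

H0: μ = 598; H1: μ ≠ 598 (one-sample t-test, two-sided).
t = (x̄ − μ₀)/(s/√n) = (557 − 598)/(102/√13) = -1.45
df = n − 1 = 12
Two-sided p-value ≈ 0.173
Since p ≈ 0.173 > α = 0.05, fail to reject H0; the evidence is not statistically significant.

t = -1.45; fail to reject H0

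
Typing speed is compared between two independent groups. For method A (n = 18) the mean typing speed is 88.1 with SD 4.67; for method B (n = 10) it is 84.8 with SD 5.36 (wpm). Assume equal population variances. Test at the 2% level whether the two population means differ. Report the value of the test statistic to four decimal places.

1.7007

Let group 1 = method A, group 2 = method B. H0: μ_1 = μ_2; H1: μ_1 ≠ μ_2 (two-sample pooled-variance t-test, two-sided).
s_p² = [(18−1)·4.67² + (10−1)·5.36²]/(18+10−2) = 24.2045
t = (88.1 − 84.8)/√[24.2045·(1/18 + 1/10)] = 1.7007
df = n₁ + n₂ − 2 = 26
Two-sided p-value ≈ 0.101
Since p ≈ 0.101 > α = 0.02, fail to reject H0; the data do not provide sufficient evidence against H0.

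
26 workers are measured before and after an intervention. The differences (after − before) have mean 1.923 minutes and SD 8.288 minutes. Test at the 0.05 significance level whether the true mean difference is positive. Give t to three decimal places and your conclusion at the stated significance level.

H0: μ_d = 0; H1: μ_d > 0 (paired t-test on the differences, right-tailed).
t = d̄/(s_d/√n) = 1.923/(8.288/√26) = 1.183
df = n − 1 = 25
p-value = P(T ≥ 1.183) ≈ 0.124
Since p ≈ 0.124 > α = 0.05, fail to reject H0; the evidence is not statistically significant.

t = 1.183; fail to reject H0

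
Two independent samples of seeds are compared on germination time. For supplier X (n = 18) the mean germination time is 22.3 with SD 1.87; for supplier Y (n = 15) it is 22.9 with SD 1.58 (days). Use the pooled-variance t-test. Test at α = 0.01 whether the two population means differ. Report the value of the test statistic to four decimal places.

Let group 1 = supplier X, group 2 = supplier Y. H0: μ_1 = μ_2; H1: μ_1 ≠ μ_2 (two-sample pooled-variance t-test, two-sided).
s_p² = [(18−1)·1.87² + (15−1)·1.58²]/(18+15−2) = 3.04506
t = (22.3 − 22.9)/√[3.04506·(1/18 + 1/15)] = -0.9835
df = n₁ + n₂ − 2 = 31
Two-sided p-value ≈ 0.333
Since p ≈ 0.333 > α = 0.01, fail to reject H0; the data do not provide sufficient evidence against H0.

-0.9835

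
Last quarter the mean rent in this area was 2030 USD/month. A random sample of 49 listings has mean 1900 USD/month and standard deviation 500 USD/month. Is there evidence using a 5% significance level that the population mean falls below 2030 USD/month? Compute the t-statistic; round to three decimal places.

-1.820

H0: μ = 2030; H1: μ < 2030 (one-sample t-test, left-tailed).
t = (x̄ − μ₀)/(s/√n) = (1900 − 2030)/(500/√49) = -1.820
df = n − 1 = 48
p-value = P(T ≤ -1.820) ≈ 0.037
Since p ≈ 0.037 < α = 0.05, reject H0; the data support H1.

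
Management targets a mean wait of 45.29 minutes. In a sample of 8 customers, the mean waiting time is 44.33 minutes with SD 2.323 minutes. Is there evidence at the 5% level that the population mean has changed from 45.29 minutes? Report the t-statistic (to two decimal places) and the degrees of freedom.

H0: μ = 45.29; H1: μ ≠ 45.29 (one-sample t-test, two-sided).
t = (x̄ − μ₀)/(s/√n) = (44.33 − 45.29)/(2.323/√8) = -1.17
df = n − 1 = 7
Two-sided p-value ≈ 0.281
Since p ≈ 0.281 > α = 0.05, fail to reject H0; the evidence is not statistically significant.

t = -1.17, df = 7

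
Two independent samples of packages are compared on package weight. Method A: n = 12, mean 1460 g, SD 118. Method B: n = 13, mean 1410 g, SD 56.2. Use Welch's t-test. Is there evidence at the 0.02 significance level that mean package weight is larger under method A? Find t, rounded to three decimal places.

Let group 1 = method A, group 2 = method B. H0: μ_1 = μ_2; H1: μ_1 > μ_2 (Welch's two-sample t-test, right-tailed).
t = (x̄_1 − x̄_2)/√(s_1²/n_1 + s_2²/n_2) = (1460 − 1410)/√(118²/12 + 56.2²/13) = 1.335
Welch–Satterthwaite df ≈ 15.47
p-value = P(T ≥ 1.335) ≈ 0.101
Since p ≈ 0.101 > α = 0.02, fail to reject H0; the evidence is not statistically significant.

1.335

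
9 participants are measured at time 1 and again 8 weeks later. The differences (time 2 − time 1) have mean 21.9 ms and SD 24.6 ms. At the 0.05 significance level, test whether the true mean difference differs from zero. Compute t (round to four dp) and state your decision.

H0: μ_d = 0; H1: μ_d ≠ 0 (paired t-test on the differences, two-sided).
t = d̄/(s_d/√n) = 21.9/(24.6/√9) = 2.6707
df = n − 1 = 8
Two-sided p-value ≈ 0.0283
Since p ≈ 0.0283 < α = 0.05, reject H0; the data support H1.

t = 2.6707; reject H0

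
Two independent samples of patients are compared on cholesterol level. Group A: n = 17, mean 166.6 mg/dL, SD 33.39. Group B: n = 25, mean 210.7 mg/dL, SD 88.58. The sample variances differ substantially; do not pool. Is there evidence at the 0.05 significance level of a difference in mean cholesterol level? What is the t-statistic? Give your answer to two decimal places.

Let group 1 = group A, group 2 = group B. H0: μ_1 = μ_2; H1: μ_1 ≠ μ_2 (Welch's two-sample t-test, two-sided).
t = (x̄_1 − x̄_2)/√(s_1²/n_1 + s_2²/n_2) = (166.6 − 210.7)/√(33.39²/17 + 88.58²/25) = -2.26
Welch–Satterthwaite df ≈ 32.92
Two-sided p-value ≈ 0.0303
Since p ≈ 0.0303 < α = 0.05, reject H0; the evidence is statistically significant.

-2.26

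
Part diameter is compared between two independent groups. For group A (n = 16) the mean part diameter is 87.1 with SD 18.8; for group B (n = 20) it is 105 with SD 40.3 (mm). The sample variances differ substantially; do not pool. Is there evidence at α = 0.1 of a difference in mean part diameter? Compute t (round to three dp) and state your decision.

Let group 1 = group A, group 2 = group B. H0: μ_1 = μ_2; H1: μ_1 ≠ μ_2 (Welch's two-sample t-test, two-sided).
t = (x̄_1 − x̄_2)/√(s_1²/n_1 + s_2²/n_2) = (87.1 − 105)/√(18.8²/16 + 40.3²/20) = -1.761
Welch–Satterthwaite df ≈ 28.11
Two-sided p-value ≈ 0.089
Since p ≈ 0.089 < α = 0.1, reject H0; the evidence is statistically significant.

t = -1.761; reject H0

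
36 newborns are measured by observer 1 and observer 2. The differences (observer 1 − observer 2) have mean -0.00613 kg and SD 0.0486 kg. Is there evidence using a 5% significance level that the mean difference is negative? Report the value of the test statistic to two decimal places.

H0: μ_d = 0; H1: μ_d < 0 (paired t-test on the differences, left-tailed).
t = d̄/(s_d/√n) = -0.00613/(0.0486/√36) = -0.76
df = n − 1 = 35
p-value = P(T ≤ -0.76) ≈ 0.227
Since p ≈ 0.227 > α = 0.05, fail to reject H0; the evidence is not statistically significant.

-0.76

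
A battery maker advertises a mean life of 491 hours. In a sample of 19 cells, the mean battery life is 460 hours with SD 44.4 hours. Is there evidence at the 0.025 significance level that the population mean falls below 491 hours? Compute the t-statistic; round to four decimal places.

H0: μ = 491; H1: μ < 491 (one-sample t-test, left-tailed).
t = (x̄ − μ₀)/(s/√n) = (460 − 491)/(44.4/√19) = -3.0434
df = n − 1 = 18
p-value = P(T ≤ -3.0434) ≈ 0.0035
Since p ≈ 0.0035 < α = 0.025, reject H0; the evidence is statistically significant.

-3.0434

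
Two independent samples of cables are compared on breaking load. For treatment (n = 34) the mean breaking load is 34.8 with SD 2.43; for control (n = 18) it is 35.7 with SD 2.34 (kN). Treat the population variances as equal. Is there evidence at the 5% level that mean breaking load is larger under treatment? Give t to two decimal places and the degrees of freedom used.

t = -1.29, df = 50

Let group 1 = treatment, group 2 = control. H0: μ_1 = μ_2; H1: μ_1 > μ_2 (two-sample pooled-variance t-test, right-tailed).
s_p² = [(34−1)·2.43² + (18−1)·2.34²]/(34+18−2) = 5.75894
t = (34.8 − 35.7)/√[5.75894·(1/34 + 1/18)] = -1.29
df = n₁ + n₂ − 2 = 50
p-value = P(T ≥ -1.29) ≈ 0.8979
Since p ≈ 0.8979 > α = 0.05, fail to reject H0; the data do not provide sufficient evidence against H0.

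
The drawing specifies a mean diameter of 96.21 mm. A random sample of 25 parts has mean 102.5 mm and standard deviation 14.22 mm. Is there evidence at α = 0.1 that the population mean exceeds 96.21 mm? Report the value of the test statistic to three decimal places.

2.212

H0: μ = 96.21; H1: μ > 96.21 (one-sample t-test, right-tailed).
t = (x̄ − μ₀)/(s/√n) = (102.5 − 96.21)/(14.22/√25) = 2.212
df = n − 1 = 24
p-value = P(T ≥ 2.212) ≈ 0.018
Since p ≈ 0.018 < α = 0.1, reject H0; the data support H1.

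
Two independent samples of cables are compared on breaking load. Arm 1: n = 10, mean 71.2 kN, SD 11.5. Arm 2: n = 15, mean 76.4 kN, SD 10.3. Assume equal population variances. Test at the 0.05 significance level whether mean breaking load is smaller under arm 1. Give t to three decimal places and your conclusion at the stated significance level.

Let group 1 = arm 1, group 2 = arm 2. H0: μ_1 = μ_2; H1: μ_1 < μ_2 (two-sample pooled-variance t-test, left-tailed).
s_p² = [(10−1)·11.5² + (15−1)·10.3²]/(10+15−2) = 116.327
t = (71.2 − 76.4)/√[116.327·(1/10 + 1/15)] = -1.181
df = n₁ + n₂ − 2 = 23
p-value = P(T ≤ -1.181) ≈ 0.125
Since p ≈ 0.125 > α = 0.05, fail to reject H0; the data do not provide sufficient evidence against H0.

t = -1.181; fail to reject H0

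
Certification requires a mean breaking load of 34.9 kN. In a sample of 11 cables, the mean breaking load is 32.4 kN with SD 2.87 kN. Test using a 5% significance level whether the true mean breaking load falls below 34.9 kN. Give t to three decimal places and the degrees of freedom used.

H0: μ = 34.9; H1: μ < 34.9 (one-sample t-test, left-tailed).
t = (x̄ − μ₀)/(s/√n) = (32.4 − 34.9)/(2.87/√11) = -2.889
df = n − 1 = 10
p-value = P(T ≤ -2.889) ≈ 0.0081
Since p ≈ 0.0081 < α = 0.05, reject H0; the data support H1.

t = -2.889, df = 10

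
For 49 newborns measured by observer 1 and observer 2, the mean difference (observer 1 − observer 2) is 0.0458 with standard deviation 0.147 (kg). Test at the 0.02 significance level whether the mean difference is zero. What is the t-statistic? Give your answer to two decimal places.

H0: μ_d = 0; H1: μ_d ≠ 0 (paired t-test on the differences, two-sided).
t = d̄/(s_d/√n) = 0.0458/(0.147/√49) = 2.18
df = n − 1 = 48
Two-sided p-value ≈ 0.034
Since p ≈ 0.034 > α = 0.02, fail to reject H0; the evidence is not statistically significant.

2.18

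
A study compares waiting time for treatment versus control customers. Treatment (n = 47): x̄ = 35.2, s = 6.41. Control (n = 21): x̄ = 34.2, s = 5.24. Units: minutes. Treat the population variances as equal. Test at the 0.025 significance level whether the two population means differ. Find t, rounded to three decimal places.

Let group 1 = treatment, group 2 = control. H0: μ_1 = μ_2; H1: μ_1 ≠ μ_2 (two-sample pooled-variance t-test, two-sided).
s_p² = [(47−1)·6.41² + (21−1)·5.24²]/(47+21−2) = 36.9576
t = (35.2 − 34.2)/√[36.9576·(1/47 + 1/21)] = 0.627
df = n₁ + n₂ − 2 = 66
Two-sided p-value ≈ 0.533
Since p ≈ 0.533 > α = 0.025, fail to reject H0; the data do not provide sufficient evidence against H0.

0.627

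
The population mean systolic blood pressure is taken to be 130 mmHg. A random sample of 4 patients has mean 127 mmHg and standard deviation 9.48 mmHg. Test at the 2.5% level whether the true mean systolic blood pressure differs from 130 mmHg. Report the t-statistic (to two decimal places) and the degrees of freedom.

t = -0.63, df = 3

H0: μ = 130; H1: μ ≠ 130 (one-sample t-test, two-sided).
t = (x̄ − μ₀)/(s/√n) = (127 − 130)/(9.48/√4) = -0.63
df = n − 1 = 3
Two-sided p-value ≈ 0.5717
Since p ≈ 0.5717 > α = 0.025, fail to reject H0; the evidence is not statistically significant.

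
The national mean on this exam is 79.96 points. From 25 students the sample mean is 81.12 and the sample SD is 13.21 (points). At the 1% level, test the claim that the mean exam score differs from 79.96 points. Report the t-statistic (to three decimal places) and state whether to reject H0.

H0: μ = 79.96; H1: μ ≠ 79.96 (one-sample t-test, two-sided).
t = (x̄ − μ₀)/(s/√n) = (81.12 − 79.96)/(13.21/√25) = 0.439
df = n − 1 = 24
Two-sided p-value ≈ 0.665
Since p ≈ 0.665 > α = 0.01, fail to reject H0; the evidence is not statistically significant.

t = 0.439; fail to reject H0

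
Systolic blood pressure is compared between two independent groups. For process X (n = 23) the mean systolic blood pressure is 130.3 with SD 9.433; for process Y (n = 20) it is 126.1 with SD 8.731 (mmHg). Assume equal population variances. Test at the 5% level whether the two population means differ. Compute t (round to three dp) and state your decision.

Let group 1 = process X, group 2 = process Y. H0: μ_1 = μ_2; H1: μ_1 ≠ μ_2 (two-sample pooled-variance t-test, two-sided).
s_p² = [(23−1)·9.433² + (20−1)·8.731²]/(23+20−2) = 83.0724
t = (130.3 − 126.1)/√[83.0724·(1/23 + 1/20)] = 1.507
df = n₁ + n₂ − 2 = 41
Two-sided p-value ≈ 0.1394
Since p ≈ 0.1394 > α = 0.05, fail to reject H0; the data do not provide sufficient evidence against H0.

t = 1.507; fail to reject H0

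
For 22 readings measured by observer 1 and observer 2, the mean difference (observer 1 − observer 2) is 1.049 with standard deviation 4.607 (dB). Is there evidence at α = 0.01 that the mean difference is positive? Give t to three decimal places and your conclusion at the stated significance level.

H0: μ_d = 0; H1: μ_d > 0 (paired t-test on the differences, right-tailed).
t = d̄/(s_d/√n) = 1.049/(4.607/√22) = 1.068
df = n − 1 = 21
p-value = P(T ≥ 1.068) ≈ 0.149
Since p ≈ 0.149 > α = 0.01, fail to reject H0; the data do not provide sufficient evidence against H0.

t = 1.068; fail to reject H0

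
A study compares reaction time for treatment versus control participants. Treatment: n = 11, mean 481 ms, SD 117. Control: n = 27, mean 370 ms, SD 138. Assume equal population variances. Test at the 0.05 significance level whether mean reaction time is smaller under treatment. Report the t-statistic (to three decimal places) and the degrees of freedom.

Let group 1 = treatment, group 2 = control. H0: μ_1 = μ_2; H1: μ_1 < μ_2 (two-sample pooled-variance t-test, left-tailed).
s_p² = [(11−1)·117² + (27−1)·138²]/(11+27−2) = 17556.5
t = (481 − 370)/√[17556.5·(1/11 + 1/27)] = 2.342
df = n₁ + n₂ − 2 = 36
p-value = P(T ≤ 2.342) ≈ 0.9876
Since p ≈ 0.9876 > α = 0.05, fail to reject H0; the data do not provide sufficient evidence against H0.

t = 2.342, df = 36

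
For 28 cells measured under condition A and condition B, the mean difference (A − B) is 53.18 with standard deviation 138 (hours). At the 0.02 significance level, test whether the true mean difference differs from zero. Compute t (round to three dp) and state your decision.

t = 2.039; fail to reject H0

H0: μ_d = 0; H1: μ_d ≠ 0 (paired t-test on the differences, two-sided).
t = d̄/(s_d/√n) = 53.18/(138/√28) = 2.039
df = n − 1 = 27
Two-sided p-value ≈ 0.051
Since p ≈ 0.051 > α = 0.02, fail to reject H0; the evidence is not statistically significant.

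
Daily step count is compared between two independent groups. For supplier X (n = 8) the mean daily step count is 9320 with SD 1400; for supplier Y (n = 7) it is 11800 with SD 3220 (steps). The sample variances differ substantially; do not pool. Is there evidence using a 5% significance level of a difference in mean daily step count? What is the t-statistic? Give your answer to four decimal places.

Let group 1 = supplier X, group 2 = supplier Y. H0: μ_1 = μ_2; H1: μ_1 ≠ μ_2 (Welch's two-sample t-test, two-sided).
t = (x̄_1 − x̄_2)/√(s_1²/n_1 + s_2²/n_2) = (9320 − 11800)/√(1400²/8 + 3220²/7) = -1.8876
Welch–Satterthwaite df ≈ 7.96
Two-sided p-value ≈ 0.096
Since p ≈ 0.096 > α = 0.05, fail to reject H0; the evidence is not statistically significant.

-1.8876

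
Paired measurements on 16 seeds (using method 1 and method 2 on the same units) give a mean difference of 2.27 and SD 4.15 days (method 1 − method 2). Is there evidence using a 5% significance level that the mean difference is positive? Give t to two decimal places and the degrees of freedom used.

t = 2.19, df = 15

H0: μ_d = 0; H1: μ_d > 0 (paired t-test on the differences, right-tailed).
t = d̄/(s_d/√n) = 2.27/(4.15/√16) = 2.19
df = n − 1 = 15
p-value = P(T ≥ 2.19) ≈ 0.022
Since p ≈ 0.022 < α = 0.05, reject H0; the data support H1.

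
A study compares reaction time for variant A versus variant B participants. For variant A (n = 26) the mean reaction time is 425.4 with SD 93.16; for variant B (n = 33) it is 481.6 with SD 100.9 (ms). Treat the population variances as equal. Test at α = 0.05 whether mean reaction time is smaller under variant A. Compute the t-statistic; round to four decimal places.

-2.1963

Let group 1 = variant A, group 2 = variant B. H0: μ_1 = μ_2; H1: μ_1 < μ_2 (two-sample pooled-variance t-test, left-tailed).
s_p² = [(26−1)·93.16² + (33−1)·100.9²]/(26+33−2) = 9522.03
t = (425.4 − 481.6)/√[9522.03·(1/26 + 1/33)] = -2.1963
df = n₁ + n₂ − 2 = 57
p-value = P(T ≤ -2.1963) ≈ 0.0161
Since p ≈ 0.0161 < α = 0.05, reject H0; the data support H1.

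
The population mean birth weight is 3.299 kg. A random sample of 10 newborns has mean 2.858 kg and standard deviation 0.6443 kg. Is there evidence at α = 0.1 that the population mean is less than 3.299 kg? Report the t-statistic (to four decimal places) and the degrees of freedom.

t = -2.1645, df = 9

H0: μ = 3.299; H1: μ < 3.299 (one-sample t-test, left-tailed).
t = (x̄ − μ₀)/(s/√n) = (2.858 − 3.299)/(0.6443/√10) = -2.1645
df = n − 1 = 9
p-value = P(T ≤ -2.1645) ≈ 0.029
Since p ≈ 0.029 < α = 0.1, reject H0; the data support H1.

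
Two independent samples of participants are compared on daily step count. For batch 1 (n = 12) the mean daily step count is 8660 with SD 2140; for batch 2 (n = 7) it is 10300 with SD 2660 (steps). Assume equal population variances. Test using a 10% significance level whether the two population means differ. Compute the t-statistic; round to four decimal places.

-1.4757

Let group 1 = batch 1, group 2 = batch 2. H0: μ_1 = μ_2; H1: μ_1 ≠ μ_2 (two-sample pooled-variance t-test, two-sided).
s_p² = [(12−1)·2140² + (7−1)·2660²]/(12+7−2) = 5460540
t = (8660 − 10300)/√[5460540·(1/12 + 1/7)] = -1.4757
df = n₁ + n₂ − 2 = 17
Two-sided p-value ≈ 0.158
Since p ≈ 0.158 > α = 0.1, fail to reject H0; the data do not provide sufficient evidence against H0.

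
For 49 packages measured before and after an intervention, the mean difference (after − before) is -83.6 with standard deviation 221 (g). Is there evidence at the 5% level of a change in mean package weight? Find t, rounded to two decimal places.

H0: μ_d = 0; H1: μ_d ≠ 0 (paired t-test on the differences, two-sided).
t = d̄/(s_d/√n) = -83.6/(221/√49) = -2.65
df = n − 1 = 48
Two-sided p-value ≈ 0.011
Since p ≈ 0.011 < α = 0.05, reject H0; the evidence is statistically significant.

-2.65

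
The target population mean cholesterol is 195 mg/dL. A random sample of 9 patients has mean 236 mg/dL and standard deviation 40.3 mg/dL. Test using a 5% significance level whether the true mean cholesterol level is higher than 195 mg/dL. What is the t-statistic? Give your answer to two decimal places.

H0: μ = 195; H1: μ > 195 (one-sample t-test, right-tailed).
t = (x̄ − μ₀)/(s/√n) = (236 − 195)/(40.3/√9) = 3.05
df = n − 1 = 8
p-value = P(T ≥ 3.05) ≈ 0.0079
Since p ≈ 0.0079 < α = 0.05, reject H0; the evidence is statistically significant.

3.05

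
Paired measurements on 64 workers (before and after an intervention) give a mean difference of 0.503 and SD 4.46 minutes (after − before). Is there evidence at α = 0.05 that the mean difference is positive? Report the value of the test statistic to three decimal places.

0.902

H0: μ_d = 0; H1: μ_d > 0 (paired t-test on the differences, right-tailed).
t = d̄/(s_d/√n) = 0.503/(4.46/√64) = 0.902
df = n − 1 = 63
p-value = P(T ≥ 0.902) ≈ 0.185
Since p ≈ 0.185 > α = 0.05, fail to reject H0; the data do not provide sufficient evidence against H0.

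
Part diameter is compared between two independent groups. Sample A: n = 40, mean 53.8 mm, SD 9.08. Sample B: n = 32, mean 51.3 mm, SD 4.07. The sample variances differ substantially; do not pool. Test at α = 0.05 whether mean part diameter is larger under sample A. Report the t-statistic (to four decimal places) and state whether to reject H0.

t = 1.5568; fail to reject H0

Let group 1 = sample A, group 2 = sample B. H0: μ_1 = μ_2; H1: μ_1 > μ_2 (Welch's two-sample t-test, right-tailed).
t = (x̄_1 − x̄_2)/√(s_1²/n_1 + s_2²/n_2) = (53.8 − 51.3)/√(9.08²/40 + 4.07²/32) = 1.5568
Welch–Satterthwaite df ≈ 56.56
p-value = P(T ≥ 1.5568) ≈ 0.063
Since p ≈ 0.063 > α = 0.05, fail to reject H0; the data do not provide sufficient evidence against H0.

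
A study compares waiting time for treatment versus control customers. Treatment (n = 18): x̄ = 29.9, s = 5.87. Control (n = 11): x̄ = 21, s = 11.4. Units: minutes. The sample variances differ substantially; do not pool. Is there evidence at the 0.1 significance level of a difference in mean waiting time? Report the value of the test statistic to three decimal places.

Let group 1 = treatment, group 2 = control. H0: μ_1 = μ_2; H1: μ_1 ≠ μ_2 (Welch's two-sample t-test, two-sided).
t = (x̄_1 − x̄_2)/√(s_1²/n_1 + s_2²/n_2) = (29.9 − 21)/√(5.87²/18 + 11.4²/11) = 2.402
Welch–Satterthwaite df ≈ 13.30
Two-sided p-value ≈ 0.0316
Since p ≈ 0.0316 < α = 0.1, reject H0; the data support H1.

2.402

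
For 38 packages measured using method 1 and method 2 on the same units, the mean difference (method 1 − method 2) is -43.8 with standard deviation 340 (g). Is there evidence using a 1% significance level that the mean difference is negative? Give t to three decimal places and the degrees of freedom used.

H0: μ_d = 0; H1: μ_d < 0 (paired t-test on the differences, left-tailed).
t = d̄/(s_d/√n) = -43.8/(340/√38) = -0.794
df = n − 1 = 37
p-value = P(T ≤ -0.794) ≈ 0.216
Since p ≈ 0.216 > α = 0.01, fail to reject H0; the evidence is not statistically significant.

t = -0.794, df = 37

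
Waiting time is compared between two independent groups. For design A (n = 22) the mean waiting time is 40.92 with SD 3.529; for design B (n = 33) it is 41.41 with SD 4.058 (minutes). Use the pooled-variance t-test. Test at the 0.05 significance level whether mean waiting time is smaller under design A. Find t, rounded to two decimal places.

-0.46

Let group 1 = design A, group 2 = design B. H0: μ_1 = μ_2; H1: μ_1 < μ_2 (two-sample pooled-variance t-test, left-tailed).
s_p² = [(22−1)·3.529² + (33−1)·4.058²]/(22+33−2) = 14.8771
t = (40.92 − 41.41)/√[14.8771·(1/22 + 1/33)] = -0.46
df = n₁ + n₂ − 2 = 53
p-value = P(T ≤ -0.46) ≈ 0.3231
Since p ≈ 0.3231 > α = 0.05, fail to reject H0; the evidence is not statistically significant.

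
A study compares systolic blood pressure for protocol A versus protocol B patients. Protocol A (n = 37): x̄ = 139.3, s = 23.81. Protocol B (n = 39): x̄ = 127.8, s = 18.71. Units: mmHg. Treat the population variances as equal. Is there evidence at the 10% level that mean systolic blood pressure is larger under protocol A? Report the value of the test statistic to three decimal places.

2.348

Let group 1 = protocol A, group 2 = protocol B. H0: μ_1 = μ_2; H1: μ_1 > μ_2 (two-sample pooled-variance t-test, right-tailed).
s_p² = [(37−1)·23.81² + (39−1)·18.71²]/(37+39−2) = 455.56
t = (139.3 − 127.8)/√[455.56·(1/37 + 1/39)] = 2.348
df = n₁ + n₂ − 2 = 74
p-value = P(T ≥ 2.348) ≈ 0.0108
Since p ≈ 0.0108 < α = 0.1, reject H0; the data support H1.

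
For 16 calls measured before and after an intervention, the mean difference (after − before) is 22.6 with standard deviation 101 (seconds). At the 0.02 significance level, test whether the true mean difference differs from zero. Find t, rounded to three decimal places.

H0: μ_d = 0; H1: μ_d ≠ 0 (paired t-test on the differences, two-sided).
t = d̄/(s_d/√n) = 22.6/(101/√16) = 0.895
df = n − 1 = 15
Two-sided p-value ≈ 0.3849
Since p ≈ 0.3849 > α = 0.02, fail to reject H0; the data do not provide sufficient evidence against H0.

0.895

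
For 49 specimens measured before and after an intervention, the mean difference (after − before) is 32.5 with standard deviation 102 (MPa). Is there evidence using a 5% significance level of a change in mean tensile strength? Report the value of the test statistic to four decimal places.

2.2304

H0: μ_d = 0; H1: μ_d ≠ 0 (paired t-test on the differences, two-sided).
t = d̄/(s_d/√n) = 32.5/(102/√49) = 2.2304
df = n − 1 = 48
Two-sided p-value ≈ 0.0304
Since p ≈ 0.0304 < α = 0.05, reject H0; the data support H1.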